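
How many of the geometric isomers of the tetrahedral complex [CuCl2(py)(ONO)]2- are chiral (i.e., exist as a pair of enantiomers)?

0

All four vertices of a tetrahedron are equivalent and mutually adjacent, so cis/trans isomerism cannot arise.
Only one geometric arrangement is possible.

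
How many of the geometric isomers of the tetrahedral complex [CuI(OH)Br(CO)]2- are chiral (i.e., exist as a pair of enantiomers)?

In a tetrahedral complex all four positions are equivalent and every pair of ligands is adjacent — there is no cis/trans distinction.
Only one geometric arrangement is possible; it has no improper symmetry element, so it exists as a pair of enantiomers (2 stereoisomers).

1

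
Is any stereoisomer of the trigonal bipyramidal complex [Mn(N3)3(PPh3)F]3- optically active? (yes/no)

no

Working through the distinct placements yields 4 geometric isomers: PPh3 equatorial, F axial; PPh3 axial, F axial; PPh3 equatorial, F equatorial; PPh3 axial, F equatorial.
Each arrangement has an internal mirror plane or centre of symmetry, so none is chiral.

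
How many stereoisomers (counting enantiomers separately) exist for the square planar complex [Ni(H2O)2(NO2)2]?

In a square planar complex each vertex has one trans partner and two cis neighbours.
Systematic placement gives 2 geometric isomers: H2O cis; H2O trans.
Each arrangement has an internal mirror plane or centre of symmetry, so none is chiral.

2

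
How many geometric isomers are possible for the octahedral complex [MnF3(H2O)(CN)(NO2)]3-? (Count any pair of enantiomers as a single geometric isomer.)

4

In an octahedral complex each vertex has one trans partner and four cis neighbours.
Systematic placement gives 4 geometric isomers: F mer (3 arrangements); F fac (chiral).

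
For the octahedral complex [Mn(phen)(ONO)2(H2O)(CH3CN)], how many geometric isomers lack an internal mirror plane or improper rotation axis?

An octahedron has six vertices in three trans pairs; every non-trans pair is cis.
Each phen is bidentate and must span two cis positions.
The distinct arrangements are (4 in all): ONO cis (3 arrangements, 2 chiral); ONO trans.
Of these, 2 lack any improper symmetry element and so occur as enantiomeric pairs, giving 4 + 2 = 6 stereoisomers in total.

2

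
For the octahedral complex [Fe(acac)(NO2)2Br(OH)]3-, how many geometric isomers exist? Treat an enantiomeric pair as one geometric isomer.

Each acac is bidentate and must span two cis positions.
Systematic placement gives 4 geometric isomers: NO2 cis (3 arrangements, 2 chiral); NO2 trans.

4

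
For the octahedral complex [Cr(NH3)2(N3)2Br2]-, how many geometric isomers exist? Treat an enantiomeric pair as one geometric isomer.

5

Systematic placement gives 5 geometric isomers: NH3 trans, N3 trans, Br trans; NH3 cis, N3 cis, Br trans; NH3 trans, N3 cis, Br cis; NH3 cis, N3 cis, Br cis (chiral); NH3 cis, N3 trans, Br cis.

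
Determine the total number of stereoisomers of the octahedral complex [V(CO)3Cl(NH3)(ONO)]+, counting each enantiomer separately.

5

The distinct arrangements are (4 in all): CO mer (3 arrangements); CO fac (chiral).
One of these lacks any improper symmetry element and so occurs as an enantiomeric pair, giving 4 + 1 = 5 stereoisomers in total.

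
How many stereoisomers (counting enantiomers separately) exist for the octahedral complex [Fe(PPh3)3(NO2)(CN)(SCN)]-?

5

In an octahedral complex each vertex has one trans partner and four cis neighbours.
Working through the distinct placements yields 4 geometric isomers: PPh3 mer (3 arrangements); PPh3 fac (chiral).
One of these lacks any improper symmetry element and so occurs as an enantiomeric pair, giving 4 + 1 = 5 stereoisomers in total.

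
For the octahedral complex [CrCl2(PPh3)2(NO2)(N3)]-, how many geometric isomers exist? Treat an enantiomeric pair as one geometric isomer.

6

In an octahedral complex each vertex has one trans partner and four cis neighbours.
The distinct arrangements are (6 in all): Cl trans, PPh3 trans; Cl trans, PPh3 cis; Cl cis, PPh3 trans; Cl cis, PPh3 cis (3 arrangements, 2 chiral).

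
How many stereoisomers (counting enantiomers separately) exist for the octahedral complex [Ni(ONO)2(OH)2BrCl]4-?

In an octahedral complex each vertex has one trans partner and four cis neighbours.
The distinct arrangements are (6 in all): ONO trans, OH trans; ONO cis, OH cis (3 arrangements, 2 chiral); ONO trans, OH cis; ONO cis, OH trans.
Of these, 2 lack any improper symmetry element and so occur as enantiomeric pairs, giving 6 + 2 = 8 stereoisomers in total.

8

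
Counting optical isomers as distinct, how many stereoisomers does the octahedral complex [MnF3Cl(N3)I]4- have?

5

An octahedron has six vertices in three trans pairs; every non-trans pair is cis.
There are 4 geometric isomers: F mer (3 arrangements); F fac (chiral).
One of these lacks any improper symmetry element and so occurs as an enantiomeric pair, giving 4 + 1 = 5 stereoisomers in total.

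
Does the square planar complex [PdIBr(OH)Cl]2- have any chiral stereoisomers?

no

The distinct arrangements are (3 in all): (Br/I trans, Cl/OH trans); (Br/OH trans, Cl/I trans); (Br/Cl trans, I/OH trans).
Each arrangement has an internal mirror plane or centre of symmetry, so none is chiral.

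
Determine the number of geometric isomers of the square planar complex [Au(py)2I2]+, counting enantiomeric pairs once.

2

In a square planar complex each vertex has one trans partner and two cis neighbours.
Systematic placement gives 2 geometric isomers: py cis; py trans.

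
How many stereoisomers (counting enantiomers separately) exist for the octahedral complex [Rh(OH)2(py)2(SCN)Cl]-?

An octahedron has six vertices in three trans pairs; every non-trans pair is cis.
Working through the distinct placements yields 6 geometric isomers: OH cis, py trans; OH cis, py cis (3 arrangements, 2 chiral); OH trans, py trans; OH trans, py cis.
Of these, 2 lack any improper symmetry element and so occur as enantiomeric pairs, giving 6 + 2 = 8 stereoisomers in total.

8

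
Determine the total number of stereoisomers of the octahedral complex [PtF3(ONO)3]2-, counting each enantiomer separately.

The distinct arrangements are (2 in all): F mer; F fac.
Each arrangement has an internal mirror plane or centre of symmetry, so none is chiral.

2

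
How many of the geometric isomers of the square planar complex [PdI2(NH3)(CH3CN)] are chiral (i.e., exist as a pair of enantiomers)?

A square has two trans pairs of vertices; adjacent vertices are cis.
Systematic placement gives 2 geometric isomers: I cis; I trans.
Each arrangement has an internal mirror plane or centre of symmetry, so none is chiral.

0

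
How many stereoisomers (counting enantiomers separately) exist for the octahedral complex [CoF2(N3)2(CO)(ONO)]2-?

There are 6 geometric isomers: F cis, N3 cis (3 arrangements, 2 chiral); F cis, N3 trans; F trans, N3 cis; F trans, N3 trans.
Of these, 2 lack any improper symmetry element and so occur as enantiomeric pairs, giving 6 + 2 = 8 stereoisomers in total.

8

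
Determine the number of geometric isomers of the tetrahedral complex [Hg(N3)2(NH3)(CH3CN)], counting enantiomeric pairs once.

1

All four vertices of a tetrahedron are equivalent and mutually adjacent, so cis/trans isomerism cannot arise.
Only one geometric arrangement is possible.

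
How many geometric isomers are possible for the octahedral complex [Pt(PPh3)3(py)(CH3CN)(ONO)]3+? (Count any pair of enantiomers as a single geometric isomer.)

The six octahedral sites form three mutually perpendicular trans pairs.
The distinct arrangements are (4 in all): PPh3 mer (3 arrangements); PPh3 fac (chiral).

4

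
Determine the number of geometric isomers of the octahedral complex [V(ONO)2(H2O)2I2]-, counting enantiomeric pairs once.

The six octahedral sites form three mutually perpendicular trans pairs.
The distinct arrangements are (5 in all): ONO trans, H2O trans, I trans; ONO cis, H2O trans, I cis; ONO trans, H2O cis, I cis; ONO cis, H2O cis, I cis (chiral); ONO cis, H2O cis, I trans.

5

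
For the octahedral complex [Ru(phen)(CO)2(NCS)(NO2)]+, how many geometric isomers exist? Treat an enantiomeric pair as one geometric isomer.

4

An octahedron has six vertices in three trans pairs; every non-trans pair is cis.
Each phen is bidentate and must span two cis positions.
Working through the distinct placements yields 4 geometric isomers: CO trans; CO cis (3 arrangements, 2 chiral).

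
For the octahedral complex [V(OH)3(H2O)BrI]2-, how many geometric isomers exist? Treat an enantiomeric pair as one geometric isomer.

4

In an octahedral complex each vertex has one trans partner and four cis neighbours.
Working through the distinct placements yields 4 geometric isomers: OH mer (3 arrangements); OH fac (chiral).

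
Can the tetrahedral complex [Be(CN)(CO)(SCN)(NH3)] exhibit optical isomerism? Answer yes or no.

All four vertices of a tetrahedron are equivalent and mutually adjacent, so cis/trans isomerism cannot arise.
Only one geometric arrangement is possible; it has no improper symmetry element, so it exists as a pair of enantiomers (2 stereoisomers).

yes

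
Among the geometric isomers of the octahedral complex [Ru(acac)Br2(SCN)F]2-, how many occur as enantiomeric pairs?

2

In an octahedral complex each vertex has one trans partner and four cis neighbours.
Each acac is bidentate and must span two cis positions.
Working through the distinct placements yields 4 geometric isomers: Br trans; Br cis (3 arrangements, 2 chiral).
Of these, 2 lack any improper symmetry element and so occur as enantiomeric pairs, giving 4 + 2 = 6 stereoisomers in total.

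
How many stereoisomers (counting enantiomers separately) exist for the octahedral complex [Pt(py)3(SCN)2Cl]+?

3

An octahedron has six vertices in three trans pairs; every non-trans pair is cis.
Working through the distinct placements yields 3 geometric isomers: py mer, SCN cis; py mer, SCN trans; py fac, SCN cis.
Each arrangement has an internal mirror plane or centre of symmetry, so none is chiral.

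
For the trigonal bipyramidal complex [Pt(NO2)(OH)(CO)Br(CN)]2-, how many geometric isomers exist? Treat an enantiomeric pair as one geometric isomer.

10

Placing the ligands in turn and identifying arrangements related by rotation or reflection leaves 10 distinct geometric isomers.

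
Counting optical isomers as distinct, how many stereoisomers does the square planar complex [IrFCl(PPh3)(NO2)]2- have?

A square has two trans pairs of vertices; adjacent vertices are cis.
Systematic placement gives 3 geometric isomers: (Cl/NO2 trans, F/PPh3 trans); (Cl/PPh3 trans, F/NO2 trans); (Cl/F trans, NO2/PPh3 trans).
Each arrangement has an internal mirror plane or centre of symmetry, so none is chiral.

3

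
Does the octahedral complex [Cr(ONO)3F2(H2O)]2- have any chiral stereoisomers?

An octahedron has six vertices in three trans pairs; every non-trans pair is cis.
The distinct arrangements are (3 in all): ONO mer, F trans; ONO mer, F cis; ONO fac, F cis.
Each arrangement has an internal mirror plane or centre of symmetry, so none is chiral.

no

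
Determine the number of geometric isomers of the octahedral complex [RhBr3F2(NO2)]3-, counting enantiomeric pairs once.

An octahedron has six vertices in three trans pairs; every non-trans pair is cis.
Systematic placement gives 3 geometric isomers: Br mer, F cis; Br mer, F trans; Br fac, F cis.

3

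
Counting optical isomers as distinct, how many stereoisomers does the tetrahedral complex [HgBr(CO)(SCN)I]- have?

In a tetrahedral complex all four positions are equivalent and every pair of ligands is adjacent — there is no cis/trans distinction.
Only one geometric arrangement is possible; it has no improper symmetry element, so it exists as a pair of enantiomers (2 stereoisomers).

2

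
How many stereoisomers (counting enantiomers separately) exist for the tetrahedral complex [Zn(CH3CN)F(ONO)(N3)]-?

All four vertices of a tetrahedron are equivalent and mutually adjacent, so cis/trans isomerism cannot arise.
Only one geometric arrangement is possible; it has no improper symmetry element, so it exists as a pair of enantiomers (2 stereoisomers).

2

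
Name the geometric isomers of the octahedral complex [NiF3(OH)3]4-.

fac and mer

The six octahedral sites form three mutually perpendicular trans pairs.
Working through the distinct placements yields 2 geometric isomers: F mer; F fac.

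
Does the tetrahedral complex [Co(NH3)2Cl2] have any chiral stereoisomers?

no

In a tetrahedral complex all four positions are equivalent and every pair of ligands is adjacent — there is no cis/trans distinction.
Only one geometric arrangement is possible.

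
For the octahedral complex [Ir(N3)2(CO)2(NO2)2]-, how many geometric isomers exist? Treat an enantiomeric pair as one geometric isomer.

Systematic placement gives 5 geometric isomers: N3 trans, CO trans, NO2 trans; N3 cis, CO trans, NO2 cis; N3 cis, CO cis, NO2 trans; N3 cis, CO cis, NO2 cis (chiral); N3 trans, CO cis, NO2 cis.

5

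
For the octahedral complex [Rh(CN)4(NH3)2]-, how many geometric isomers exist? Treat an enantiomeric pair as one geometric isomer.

2

Working through the distinct placements yields 2 geometric isomers: NH3 trans; NH3 cis.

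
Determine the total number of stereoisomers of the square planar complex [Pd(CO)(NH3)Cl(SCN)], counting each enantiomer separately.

3

A square has two trans pairs of vertices; adjacent vertices are cis.
The distinct arrangements are (3 in all): (CO/NH3 trans, Cl/SCN trans); (CO/SCN trans, Cl/NH3 trans); (CO/Cl trans, NH3/SCN trans).
Each arrangement has an internal mirror plane or centre of symmetry, so none is chiral.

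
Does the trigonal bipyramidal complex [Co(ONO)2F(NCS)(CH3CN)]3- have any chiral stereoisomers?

yes

A trigonal bipyramid has two axial and three equatorial sites, which are chemically inequivalent.
Exhaustive case analysis gives 7 geometric isomers.
Of these, 3 lack any improper symmetry element and so occur as enantiomeric pairs, giving 7 + 3 = 10 stereoisomers in total.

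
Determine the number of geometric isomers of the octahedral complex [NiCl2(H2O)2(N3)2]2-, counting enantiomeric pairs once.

5

The distinct arrangements are (5 in all): Cl trans, H2O trans, N3 trans; Cl trans, H2O cis, N3 cis; Cl cis, H2O cis, N3 trans; Cl cis, H2O cis, N3 cis (chiral); Cl cis, H2O trans, N3 cis.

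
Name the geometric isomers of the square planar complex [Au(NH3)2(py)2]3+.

cis and trans

In a square planar complex each vertex has one trans partner and two cis neighbours.
There are 2 geometric isomers: NH3 cis; NH3 trans.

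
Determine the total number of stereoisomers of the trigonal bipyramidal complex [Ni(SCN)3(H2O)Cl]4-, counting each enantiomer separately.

A trigonal bipyramid has two axial and three equatorial sites, which are chemically inequivalent.
Working through the distinct placements yields 4 geometric isomers: H2O axial, Cl axial; H2O equatorial, Cl axial; H2O axial, Cl equatorial; H2O equatorial, Cl equatorial.
Each arrangement has an internal mirror plane or centre of symmetry, so none is chiral.

4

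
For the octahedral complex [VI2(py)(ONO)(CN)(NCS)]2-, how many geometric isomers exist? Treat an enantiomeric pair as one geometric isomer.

An octahedron has six vertices in three trans pairs; every non-trans pair is cis.
Exhaustive case analysis gives 9 geometric isomers.

9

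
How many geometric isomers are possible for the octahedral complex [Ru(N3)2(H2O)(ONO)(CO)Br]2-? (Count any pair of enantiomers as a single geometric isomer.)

9

The six octahedral sites form three mutually perpendicular trans pairs.
Placing the ligands in turn and identifying arrangements related by rotation or reflection leaves 9 distinct geometric isomers.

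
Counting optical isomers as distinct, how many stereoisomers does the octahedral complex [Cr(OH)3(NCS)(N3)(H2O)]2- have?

5

In an octahedral complex each vertex has one trans partner and four cis neighbours.
Systematic placement gives 4 geometric isomers: OH mer (3 arrangements); OH fac (chiral).
One of these lacks any improper symmetry element and so occurs as an enantiomeric pair, giving 4 + 1 = 5 stereoisomers in total.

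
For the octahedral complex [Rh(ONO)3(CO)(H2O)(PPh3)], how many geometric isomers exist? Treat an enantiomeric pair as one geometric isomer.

4

An octahedron has six vertices in three trans pairs; every non-trans pair is cis.
Working through the distinct placements yields 4 geometric isomers: ONO mer (3 arrangements); ONO fac (chiral).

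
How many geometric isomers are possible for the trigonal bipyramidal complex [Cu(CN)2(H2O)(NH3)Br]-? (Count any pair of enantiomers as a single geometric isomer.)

7

A trigonal bipyramid has two axial and three equatorial sites, which are chemically inequivalent.
Systematic enumeration (placing each ligand type in turn and discarding arrangements equivalent by rotation or reflection) gives 7 geometric isomers.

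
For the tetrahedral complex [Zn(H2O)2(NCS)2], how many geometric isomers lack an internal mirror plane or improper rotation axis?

0

All four vertices of a tetrahedron are equivalent and mutually adjacent, so cis/trans isomerism cannot arise.
Only one geometric arrangement is possible.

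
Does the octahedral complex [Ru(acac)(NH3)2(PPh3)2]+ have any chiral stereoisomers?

Each acac is bidentate and must span two cis positions.
The distinct arrangements are (3 in all): NH3 trans, PPh3 cis; NH3 cis, PPh3 cis (chiral); NH3 cis, PPh3 trans.
One of these lacks any improper symmetry element and so occurs as an enantiomeric pair, giving 3 + 1 = 4 stereoisomers in total.

yes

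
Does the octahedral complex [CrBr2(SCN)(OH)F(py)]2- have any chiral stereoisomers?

yes

In an octahedral complex each vertex has one trans partner and four cis neighbours.
Systematic enumeration (placing each ligand type in turn and discarding arrangements equivalent by rotation or reflection) gives 9 geometric isomers.
Of these, 6 lack any improper symmetry element and so occur as enantiomeric pairs, giving 9 + 6 = 15 stereoisomers in total.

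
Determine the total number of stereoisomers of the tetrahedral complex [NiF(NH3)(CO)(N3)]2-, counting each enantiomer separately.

2

Only one geometric arrangement is possible; it has no improper symmetry element, so it exists as a pair of enantiomers (2 stereoisomers).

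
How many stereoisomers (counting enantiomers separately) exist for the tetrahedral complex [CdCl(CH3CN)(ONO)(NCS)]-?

All four vertices of a tetrahedron are equivalent and mutually adjacent, so cis/trans isomerism cannot arise.
Only one geometric arrangement is possible; it has no improper symmetry element, so it exists as a pair of enantiomers (2 stereoisomers).

2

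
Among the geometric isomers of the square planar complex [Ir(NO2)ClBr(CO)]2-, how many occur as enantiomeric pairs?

In a square planar complex each vertex has one trans partner and two cis neighbours.
Systematic placement gives 3 geometric isomers: (Br/Cl trans, CO/NO2 trans); (Br/NO2 trans, CO/Cl trans); (Br/CO trans, Cl/NO2 trans).
Each arrangement has an internal mirror plane or centre of symmetry, so none is chiral.

0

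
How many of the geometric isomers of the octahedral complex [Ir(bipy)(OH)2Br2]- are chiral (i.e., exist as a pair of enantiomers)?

1

The six octahedral sites form three mutually perpendicular trans pairs.
Each bipy is bidentate and must span two cis positions.
Working through the distinct placements yields 3 geometric isomers: OH cis, Br trans; OH cis, Br cis (chiral); OH trans, Br cis.
One of these lacks any improper symmetry element and so occurs as an enantiomeric pair, giving 3 + 1 = 4 stereoisomers in total.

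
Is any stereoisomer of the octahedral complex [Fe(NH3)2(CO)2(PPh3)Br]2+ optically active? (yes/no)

yes

Working through the distinct placements yields 6 geometric isomers: NH3 cis, CO cis (3 arrangements, 2 chiral); NH3 trans, CO cis; NH3 cis, CO trans; NH3 trans, CO trans.
Of these, 2 lack any improper symmetry element and so occur as enantiomeric pairs, giving 6 + 2 = 8 stereoisomers in total.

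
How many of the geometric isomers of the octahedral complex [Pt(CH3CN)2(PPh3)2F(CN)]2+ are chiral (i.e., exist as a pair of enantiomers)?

Working through the distinct placements yields 6 geometric isomers: CH3CN trans, PPh3 trans; CH3CN trans, PPh3 cis; CH3CN cis, PPh3 trans; CH3CN cis, PPh3 cis (3 arrangements, 2 chiral).
Of these, 2 lack any improper symmetry element and so occur as enantiomeric pairs, giving 6 + 2 = 8 stereoisomers in total.

2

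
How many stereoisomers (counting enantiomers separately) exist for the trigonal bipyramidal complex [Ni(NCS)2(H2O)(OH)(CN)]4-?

10

Placing the ligands in turn and identifying arrangements related by rotation or reflection leaves 7 distinct geometric isomers.
Of these, 3 lack any improper symmetry element and so occur as enantiomeric pairs, giving 7 + 3 = 10 stereoisomers in total.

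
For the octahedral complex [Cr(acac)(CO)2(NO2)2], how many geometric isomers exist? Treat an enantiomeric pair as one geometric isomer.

3

An octahedron has six vertices in three trans pairs; every non-trans pair is cis.
Each acac is bidentate and must span two cis positions.
The distinct arrangements are (3 in all): CO trans, NO2 cis; CO cis, NO2 cis (chiral); CO cis, NO2 trans.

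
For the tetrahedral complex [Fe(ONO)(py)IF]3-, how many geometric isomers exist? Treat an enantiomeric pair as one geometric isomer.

1

All four vertices of a tetrahedron are equivalent and mutually adjacent, so cis/trans isomerism cannot arise.
Only one geometric arrangement is possible; it has no improper symmetry element, so it exists as a pair of enantiomers (2 stereoisomers).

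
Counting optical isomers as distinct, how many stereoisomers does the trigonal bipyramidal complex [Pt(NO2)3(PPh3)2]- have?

3

Working through the distinct placements yields 3 geometric isomers: PPh3 both equatorial; PPh3 one axial, one equatorial; PPh3 both axial.
Each arrangement has an internal mirror plane or centre of symmetry, so none is chiral.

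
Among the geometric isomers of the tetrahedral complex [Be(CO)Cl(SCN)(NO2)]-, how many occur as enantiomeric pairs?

In a tetrahedral complex all four positions are equivalent and every pair of ligands is adjacent — there is no cis/trans distinction.
Only one geometric arrangement is possible; it has no improper symmetry element, so it exists as a pair of enantiomers (2 stereoisomers).

1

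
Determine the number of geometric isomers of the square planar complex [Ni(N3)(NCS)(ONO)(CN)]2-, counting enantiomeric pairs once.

Working through the distinct placements yields 3 geometric isomers: (CN/NCS trans, N3/ONO trans); (CN/ONO trans, N3/NCS trans); (CN/N3 trans, NCS/ONO trans).

3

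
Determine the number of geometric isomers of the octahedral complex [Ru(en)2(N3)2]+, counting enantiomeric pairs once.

2

An octahedron has six vertices in three trans pairs; every non-trans pair is cis.
Each en is bidentate and must span two cis positions.
Working through the distinct placements yields 2 geometric isomers: N3 trans; N3 cis (chiral).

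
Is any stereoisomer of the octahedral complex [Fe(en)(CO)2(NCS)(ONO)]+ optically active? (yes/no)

The six octahedral sites form three mutually perpendicular trans pairs.
Each en is bidentate and must span two cis positions.
The distinct arrangements are (4 in all): CO trans; CO cis (3 arrangements, 2 chiral).
Of these, 2 lack any improper symmetry element and so occur as enantiomeric pairs, giving 4 + 2 = 6 stereoisomers in total.

yes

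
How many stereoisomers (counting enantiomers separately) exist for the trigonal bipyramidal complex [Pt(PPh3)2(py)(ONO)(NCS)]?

10

In a trigonal bipyramid the two axial positions differ from the three equatorial ones.
Placing the ligands in turn and identifying arrangements related by rotation or reflection leaves 7 distinct geometric isomers.
Of these, 3 lack any improper symmetry element and so occur as enantiomeric pairs, giving 7 + 3 = 10 stereoisomers in total.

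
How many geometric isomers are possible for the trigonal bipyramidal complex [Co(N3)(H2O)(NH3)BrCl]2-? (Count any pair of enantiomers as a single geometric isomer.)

Exhaustive case analysis gives 10 geometric isomers.

10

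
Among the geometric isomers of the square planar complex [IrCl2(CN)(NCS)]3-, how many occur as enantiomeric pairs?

Working through the distinct placements yields 2 geometric isomers: Cl cis; Cl trans.
Each arrangement has an internal mirror plane or centre of symmetry, so none is chiral.

0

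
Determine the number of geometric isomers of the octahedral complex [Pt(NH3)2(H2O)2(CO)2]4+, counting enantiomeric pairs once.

An octahedron has six vertices in three trans pairs; every non-trans pair is cis.
The distinct arrangements are (5 in all): NH3 trans, H2O trans, CO trans; NH3 cis, H2O cis, CO trans; NH3 trans, H2O cis, CO cis; NH3 cis, H2O cis, CO cis (chiral); NH3 cis, H2O trans, CO cis.

5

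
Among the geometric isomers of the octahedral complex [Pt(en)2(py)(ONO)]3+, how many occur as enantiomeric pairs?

1

The six octahedral sites form three mutually perpendicular trans pairs.
Each en is bidentate and must span two cis positions.
There are 2 geometric isomers: py and ONO mutually cis (chiral); py and ONO mutually trans.
One of these lacks any improper symmetry element and so occurs as an enantiomeric pair, giving 2 + 1 = 3 stereoisomers in total.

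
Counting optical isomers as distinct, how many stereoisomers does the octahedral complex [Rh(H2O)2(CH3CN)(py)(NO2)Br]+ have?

The six octahedral sites form three mutually perpendicular trans pairs.
Exhaustive case analysis gives 9 geometric isomers.
Of these, 6 lack any improper symmetry element and so occur as enantiomeric pairs, giving 9 + 6 = 15 stereoisomers in total.

15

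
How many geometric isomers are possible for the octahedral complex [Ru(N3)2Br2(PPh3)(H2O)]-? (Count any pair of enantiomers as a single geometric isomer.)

6

The six octahedral sites form three mutually perpendicular trans pairs.
Working through the distinct placements yields 6 geometric isomers: N3 cis, Br trans; N3 trans, Br trans; N3 cis, Br cis (3 arrangements, 2 chiral); N3 trans, Br cis.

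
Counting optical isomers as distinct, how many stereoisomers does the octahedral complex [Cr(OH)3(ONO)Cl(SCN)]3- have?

The six octahedral sites form three mutually perpendicular trans pairs.
The distinct arrangements are (4 in all): OH mer (3 arrangements); OH fac (chiral).
One of these lacks any improper symmetry element and so occurs as an enantiomeric pair, giving 4 + 1 = 5 stereoisomers in total.

5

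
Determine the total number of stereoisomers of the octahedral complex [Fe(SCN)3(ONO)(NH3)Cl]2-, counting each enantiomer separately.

In an octahedral complex each vertex has one trans partner and four cis neighbours.
Working through the distinct placements yields 4 geometric isomers: SCN mer (3 arrangements); SCN fac (chiral).
One of these lacks any improper symmetry element and so occurs as an enantiomeric pair, giving 4 + 1 = 5 stereoisomers in total.

5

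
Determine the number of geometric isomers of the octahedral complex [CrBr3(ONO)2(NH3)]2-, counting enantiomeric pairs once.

The six octahedral sites form three mutually perpendicular trans pairs.
Working through the distinct placements yields 3 geometric isomers: Br mer, ONO trans; Br mer, ONO cis; Br fac, ONO cis.

3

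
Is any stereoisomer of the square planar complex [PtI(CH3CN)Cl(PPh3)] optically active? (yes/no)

In a square planar complex each vertex has one trans partner and two cis neighbours.
Working through the distinct placements yields 3 geometric isomers: (CH3CN/I trans, Cl/PPh3 trans); (CH3CN/PPh3 trans, Cl/I trans); (CH3CN/Cl trans, I/PPh3 trans).
Each arrangement has an internal mirror plane or centre of symmetry, so none is chiral.

no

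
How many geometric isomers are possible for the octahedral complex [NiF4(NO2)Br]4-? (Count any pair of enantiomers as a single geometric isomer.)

2

The six octahedral sites form three mutually perpendicular trans pairs.
Systematic placement gives 2 geometric isomers: NO2 and Br mutually cis; NO2 and Br mutually trans.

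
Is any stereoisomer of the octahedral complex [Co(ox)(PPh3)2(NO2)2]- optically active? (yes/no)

An octahedron has six vertices in three trans pairs; every non-trans pair is cis.
Each ox is bidentate and must span two cis positions.
The distinct arrangements are (3 in all): PPh3 cis, NO2 trans; PPh3 cis, NO2 cis (chiral); PPh3 trans, NO2 cis.
One of these lacks any improper symmetry element and so occurs as an enantiomeric pair, giving 3 + 1 = 4 stereoisomers in total.

yes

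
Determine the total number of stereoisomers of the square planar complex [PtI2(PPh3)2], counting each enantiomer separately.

2

The distinct arrangements are (2 in all): I cis; I trans.
Each arrangement has an internal mirror plane or centre of symmetry, so none is chiral.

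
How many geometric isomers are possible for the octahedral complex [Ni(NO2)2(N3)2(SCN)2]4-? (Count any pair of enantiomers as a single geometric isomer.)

The distinct arrangements are (5 in all): NO2 trans, N3 trans, SCN trans; NO2 cis, N3 trans, SCN cis; NO2 cis, N3 cis, SCN trans; NO2 cis, N3 cis, SCN cis (chiral); NO2 trans, N3 cis, SCN cis.

5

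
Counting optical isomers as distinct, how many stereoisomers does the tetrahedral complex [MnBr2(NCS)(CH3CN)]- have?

1

Only one geometric arrangement is possible.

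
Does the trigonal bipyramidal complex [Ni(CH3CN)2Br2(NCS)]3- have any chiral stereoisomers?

yes

A trigonal bipyramid has two axial and three equatorial sites, which are chemically inequivalent.
Placing the ligands in turn and identifying arrangements related by rotation or reflection leaves 5 distinct geometric isomers.
One of these lacks any improper symmetry element and so occurs as an enantiomeric pair, giving 5 + 1 = 6 stereoisomers in total.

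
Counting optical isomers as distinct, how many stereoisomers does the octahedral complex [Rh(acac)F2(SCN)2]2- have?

Each acac is bidentate and must span two cis positions.
The distinct arrangements are (3 in all): F trans, SCN cis; F cis, SCN cis (chiral); F cis, SCN trans.
One of these lacks any improper symmetry element and so occurs as an enantiomeric pair, giving 3 + 1 = 4 stereoisomers in total.

4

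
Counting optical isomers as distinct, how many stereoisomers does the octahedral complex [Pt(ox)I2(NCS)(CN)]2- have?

6

In an octahedral complex each vertex has one trans partner and four cis neighbours.
Each ox is bidentate and must span two cis positions.
The distinct arrangements are (4 in all): I cis (3 arrangements, 2 chiral); I trans.
Of these, 2 lack any improper symmetry element and so occur as enantiomeric pairs, giving 4 + 2 = 6 stereoisomers in total.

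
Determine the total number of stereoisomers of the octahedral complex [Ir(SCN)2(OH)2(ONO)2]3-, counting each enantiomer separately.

6

In an octahedral complex each vertex has one trans partner and four cis neighbours.
The distinct arrangements are (5 in all): SCN trans, OH trans, ONO trans; SCN cis, OH trans, ONO cis; SCN trans, OH cis, ONO cis; SCN cis, OH cis, ONO cis (chiral); SCN cis, OH cis, ONO trans.
One of these lacks any improper symmetry element and so occurs as an enantiomeric pair, giving 5 + 1 = 6 stereoisomers in total.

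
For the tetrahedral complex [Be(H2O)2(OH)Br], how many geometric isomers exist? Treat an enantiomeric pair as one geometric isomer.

1

Only one geometric arrangement is possible.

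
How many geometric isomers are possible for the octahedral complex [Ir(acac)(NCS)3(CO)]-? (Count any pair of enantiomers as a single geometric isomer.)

2

An octahedron has six vertices in three trans pairs; every non-trans pair is cis.
Each acac is bidentate and must span two cis positions.
The distinct arrangements are (2 in all): NCS fac; NCS mer.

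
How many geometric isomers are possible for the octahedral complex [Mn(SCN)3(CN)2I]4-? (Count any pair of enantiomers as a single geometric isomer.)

In an octahedral complex each vertex has one trans partner and four cis neighbours.
There are 3 geometric isomers: SCN mer, CN trans; SCN mer, CN cis; SCN fac, CN cis.

3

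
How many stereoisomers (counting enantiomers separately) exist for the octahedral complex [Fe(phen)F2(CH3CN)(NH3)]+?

Each phen is bidentate and must span two cis positions.
There are 4 geometric isomers: F cis (3 arrangements, 2 chiral); F trans.
Of these, 2 lack any improper symmetry element and so occur as enantiomeric pairs, giving 4 + 2 = 6 stereoisomers in total.

6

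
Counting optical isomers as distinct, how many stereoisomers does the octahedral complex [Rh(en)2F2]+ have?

Each en is bidentate and must span two cis positions.
Systematic placement gives 2 geometric isomers: F trans; F cis (chiral).
One of these lacks any improper symmetry element and so occurs as an enantiomeric pair, giving 2 + 1 = 3 stereoisomers in total.

3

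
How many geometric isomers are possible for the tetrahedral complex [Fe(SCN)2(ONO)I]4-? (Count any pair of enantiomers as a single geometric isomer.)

1

All four vertices of a tetrahedron are equivalent and mutually adjacent, so cis/trans isomerism cannot arise.
Only one geometric arrangement is possible.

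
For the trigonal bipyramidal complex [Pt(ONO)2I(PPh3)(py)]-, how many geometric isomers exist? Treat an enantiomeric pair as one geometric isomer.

Exhaustive case analysis gives 7 geometric isomers.

7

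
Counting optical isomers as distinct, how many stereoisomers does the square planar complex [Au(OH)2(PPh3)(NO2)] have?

2

A square has two trans pairs of vertices; adjacent vertices are cis.
The distinct arrangements are (2 in all): OH cis; OH trans.
Each arrangement has an internal mirror plane or centre of symmetry, so none is chiral.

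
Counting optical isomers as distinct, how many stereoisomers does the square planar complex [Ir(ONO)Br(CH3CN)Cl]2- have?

3

Working through the distinct placements yields 3 geometric isomers: (Br/Cl trans, CH3CN/ONO trans); (Br/ONO trans, CH3CN/Cl trans); (Br/CH3CN trans, Cl/ONO trans).
Each arrangement has an internal mirror plane or centre of symmetry, so none is chiral.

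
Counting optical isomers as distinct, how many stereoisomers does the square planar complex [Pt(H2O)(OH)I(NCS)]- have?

Working through the distinct placements yields 3 geometric isomers: (H2O/NCS trans, I/OH trans); (H2O/OH trans, I/NCS trans); (H2O/I trans, NCS/OH trans).
Each arrangement has an internal mirror plane or centre of symmetry, so none is chiral.

3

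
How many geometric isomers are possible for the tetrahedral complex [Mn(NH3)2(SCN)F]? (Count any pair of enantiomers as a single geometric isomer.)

In a tetrahedral complex all four positions are equivalent and every pair of ligands is adjacent — there is no cis/trans distinction.
Only one geometric arrangement is possible.

1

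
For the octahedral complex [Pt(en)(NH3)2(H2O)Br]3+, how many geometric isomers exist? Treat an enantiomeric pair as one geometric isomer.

An octahedron has six vertices in three trans pairs; every non-trans pair is cis.
Each en is bidentate and must span two cis positions.
Working through the distinct placements yields 4 geometric isomers: NH3 cis (3 arrangements, 2 chiral); NH3 trans.

4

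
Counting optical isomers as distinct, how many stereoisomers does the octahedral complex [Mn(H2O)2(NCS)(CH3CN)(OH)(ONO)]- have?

15

Exhaustive case analysis gives 9 geometric isomers.
Of these, 6 lack any improper symmetry element and so occur as enantiomeric pairs, giving 9 + 6 = 15 stereoisomers in total.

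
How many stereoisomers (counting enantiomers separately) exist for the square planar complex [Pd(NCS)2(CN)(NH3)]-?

There are 2 geometric isomers: NCS cis; NCS trans.
Each arrangement has an internal mirror plane or centre of symmetry, so none is chiral.

2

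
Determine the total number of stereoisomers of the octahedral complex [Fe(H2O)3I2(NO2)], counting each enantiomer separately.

3

There are 3 geometric isomers: H2O mer, I cis; H2O mer, I trans; H2O fac, I cis.
Each arrangement has an internal mirror plane or centre of symmetry, so none is chiral.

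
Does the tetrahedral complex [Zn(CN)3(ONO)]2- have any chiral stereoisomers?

no

In a tetrahedral complex all four positions are equivalent and every pair of ligands is adjacent — there is no cis/trans distinction.
Only one geometric arrangement is possible.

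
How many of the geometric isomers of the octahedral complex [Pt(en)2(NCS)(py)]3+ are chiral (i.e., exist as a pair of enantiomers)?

Each en is bidentate and must span two cis positions.
Systematic placement gives 2 geometric isomers: NCS and py mutually cis (chiral); NCS and py mutually trans.
One of these lacks any improper symmetry element and so occurs as an enantiomeric pair, giving 2 + 1 = 3 stereoisomers in total.

1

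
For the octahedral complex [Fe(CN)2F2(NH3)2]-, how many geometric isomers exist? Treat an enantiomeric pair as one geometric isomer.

An octahedron has six vertices in three trans pairs; every non-trans pair is cis.
The distinct arrangements are (5 in all): CN trans, F trans, NH3 trans; CN trans, F cis, NH3 cis; CN cis, F cis, NH3 trans; CN cis, F cis, NH3 cis (chiral); CN cis, F trans, NH3 cis.

5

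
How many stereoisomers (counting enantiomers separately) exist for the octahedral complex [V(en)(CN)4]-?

1

An octahedron has six vertices in three trans pairs; every non-trans pair is cis.
Each en is bidentate and must span two cis positions.
Only one geometric arrangement is possible.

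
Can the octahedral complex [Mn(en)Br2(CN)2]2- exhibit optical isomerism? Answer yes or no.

yes

The six octahedral sites form three mutually perpendicular trans pairs.
Each en is bidentate and must span two cis positions.
The distinct arrangements are (3 in all): Br trans, CN cis; Br cis, CN cis (chiral); Br cis, CN trans.
One of these lacks any improper symmetry element and so occurs as an enantiomeric pair, giving 3 + 1 = 4 stereoisomers in total.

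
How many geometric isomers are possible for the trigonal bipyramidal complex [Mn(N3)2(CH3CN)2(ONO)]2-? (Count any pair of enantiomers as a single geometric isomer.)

A trigonal bipyramid has two axial and three equatorial sites, which are chemically inequivalent.
Exhaustive case analysis gives 5 geometric isomers.

5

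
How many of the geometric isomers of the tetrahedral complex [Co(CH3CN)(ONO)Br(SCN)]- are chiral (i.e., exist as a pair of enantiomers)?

In a tetrahedral complex all four positions are equivalent and every pair of ligands is adjacent — there is no cis/trans distinction.
Only one geometric arrangement is possible; it has no improper symmetry element, so it exists as a pair of enantiomers (2 stereoisomers).

1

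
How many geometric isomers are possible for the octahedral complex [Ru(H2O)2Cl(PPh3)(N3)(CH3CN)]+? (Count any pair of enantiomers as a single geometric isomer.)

9

An octahedron has six vertices in three trans pairs; every non-trans pair is cis.
Placing the ligands in turn and identifying arrangements related by rotation or reflection leaves 9 distinct geometric isomers.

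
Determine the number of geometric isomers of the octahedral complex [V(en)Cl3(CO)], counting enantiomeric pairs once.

Each en is bidentate and must span two cis positions.
The distinct arrangements are (2 in all): Cl fac; Cl mer.

2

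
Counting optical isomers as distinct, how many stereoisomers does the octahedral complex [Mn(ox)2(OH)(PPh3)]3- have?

The six octahedral sites form three mutually perpendicular trans pairs.
Each ox is bidentate and must span two cis positions.
There are 2 geometric isomers: OH and PPh3 mutually trans; OH and PPh3 mutually cis (chiral).
One of these lacks any improper symmetry element and so occurs as an enantiomeric pair, giving 2 + 1 = 3 stereoisomers in total.

3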